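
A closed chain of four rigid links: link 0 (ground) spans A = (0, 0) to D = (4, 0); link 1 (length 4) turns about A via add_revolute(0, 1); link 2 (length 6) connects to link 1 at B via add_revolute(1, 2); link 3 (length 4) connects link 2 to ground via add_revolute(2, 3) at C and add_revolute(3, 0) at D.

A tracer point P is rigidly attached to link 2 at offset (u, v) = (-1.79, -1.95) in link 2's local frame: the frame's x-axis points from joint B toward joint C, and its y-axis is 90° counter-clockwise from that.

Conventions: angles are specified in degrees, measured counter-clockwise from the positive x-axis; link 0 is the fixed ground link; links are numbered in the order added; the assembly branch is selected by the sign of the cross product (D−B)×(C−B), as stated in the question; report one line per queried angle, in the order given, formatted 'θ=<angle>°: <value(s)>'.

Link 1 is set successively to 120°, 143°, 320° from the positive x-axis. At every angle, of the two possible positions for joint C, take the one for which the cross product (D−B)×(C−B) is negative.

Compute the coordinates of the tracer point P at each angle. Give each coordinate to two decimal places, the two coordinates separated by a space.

A=(0,0), D=(4.00,0)
θ=120°: B = A + 4.00·(cos120°, sin120°) = (-2.0000, 3.4641)
θ=120°: |BD| = 6.9282
θ=120°: circle(B,6.00) ∩ circle(D,4.00): a=4.9075, h=3.4521
θ=120°:   candidates: C₊=(3.9760,3.9999) cross=23.917; C₋=(0.5240,-1.9792) cross=-23.917
θ=120°:   branch - wants cross < 0 → take C=(0.5240,-1.9792) (cross=-23.917)
θ=120°: ex = (C−B)/|BC| = (0.4207,-0.9072); ey = (0.9072,0.4207)
θ=120°: P = B + -1.79·ex + -1.95·ey = (-4.5221,4.2677)
θ=143°: B = A + 4.00·(cos143°, sin143°) = (-3.1945, 2.4073)
θ=143°: |BD| = 7.5866
θ=143°: circle(B,6.00) ∩ circle(D,4.00): a=5.1114, h=3.1422
θ=143°:   candidates: C₊=(2.6498,3.7652) cross=23.839; C₋=(0.6557,-2.1944) cross=-23.839
θ=143°:   branch - wants cross < 0 → take C=(0.6557,-2.1944) (cross=-23.839)
θ=143°: ex = (C−B)/|BC| = (0.6417,-0.7670); ey = (0.7670,0.6417)
θ=143°: P = B + -1.79·ex + -1.95·ey = (-5.8387,2.5288)
θ=320°: B = A + 4.00·(cos320°, sin320°) = (3.0642, -2.5712)
θ=320°: |BD| = 2.7362
θ=320°: circle(B,6.00) ∩ circle(D,4.00): a=5.0228, h=3.2819
θ=320°:   candidates: C₊=(1.6981,3.2713) cross=8.980; C₋=(7.8661,1.0263) cross=-8.980
θ=320°:   branch - wants cross < 0 → take C=(7.8661,1.0263) (cross=-8.980)
θ=320°: ex = (C−B)/|BC| = (0.8003,0.5996); ey = (-0.5996,0.8003)
θ=320°: P = B + -1.79·ex + -1.95·ey = (2.8008,-5.2050)

θ=120°: -4.52 4.27
θ=143°: -5.84 2.53
θ=320°: 2.80 -5.21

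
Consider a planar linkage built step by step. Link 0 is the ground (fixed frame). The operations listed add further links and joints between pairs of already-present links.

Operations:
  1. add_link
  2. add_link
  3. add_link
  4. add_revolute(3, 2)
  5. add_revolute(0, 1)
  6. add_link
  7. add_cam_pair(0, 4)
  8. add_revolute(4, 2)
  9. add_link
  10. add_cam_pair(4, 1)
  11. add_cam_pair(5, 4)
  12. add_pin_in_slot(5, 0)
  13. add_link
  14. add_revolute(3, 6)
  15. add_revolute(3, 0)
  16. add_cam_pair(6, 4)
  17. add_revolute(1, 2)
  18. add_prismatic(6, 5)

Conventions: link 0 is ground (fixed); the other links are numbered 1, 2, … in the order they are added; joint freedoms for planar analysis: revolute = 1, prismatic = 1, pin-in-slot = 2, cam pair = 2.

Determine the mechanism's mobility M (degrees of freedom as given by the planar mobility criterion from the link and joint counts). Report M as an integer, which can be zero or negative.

L=1 J1=0 J2=0
add link → L=2 J1=0 J2=0
add link → L=3 J1=0 J2=0
add link → L=4 J1=0 J2=0
R@3,2 dof=1 J1 → L=4 J1=1 J2=0
R@0,1 dof=1 J1 → L=4 J1=2 J2=0
add link → L=5 J1=2 J2=0
C@0,4 dof=2 J2 → L=5 J1=2 J2=1
R@4,2 dof=1 J1 → L=5 J1=3 J2=1
add link → L=6 J1=3 J2=1
C@4,1 dof=2 J2 → L=6 J1=3 J2=2
C@5,4 dof=2 J2 → L=6 J1=3 J2=3
PS@5,0 dof=2 J2 → L=6 J1=3 J2=4
add link → L=7 J1=3 J2=4
R@3,6 dof=1 J1 → L=7 J1=4 J2=4
R@3,0 dof=1 J1 → L=7 J1=5 J2=4
C@6,4 dof=2 J2 → L=7 J1=5 J2=5
R@1,2 dof=1 J1 → L=7 J1=6 J2=5
P@6,5 dof=1 J1 → L=7 J1=7 J2=5
M=3(L−1)−2J1−J2=3·6−2·7−5=-1

M = -1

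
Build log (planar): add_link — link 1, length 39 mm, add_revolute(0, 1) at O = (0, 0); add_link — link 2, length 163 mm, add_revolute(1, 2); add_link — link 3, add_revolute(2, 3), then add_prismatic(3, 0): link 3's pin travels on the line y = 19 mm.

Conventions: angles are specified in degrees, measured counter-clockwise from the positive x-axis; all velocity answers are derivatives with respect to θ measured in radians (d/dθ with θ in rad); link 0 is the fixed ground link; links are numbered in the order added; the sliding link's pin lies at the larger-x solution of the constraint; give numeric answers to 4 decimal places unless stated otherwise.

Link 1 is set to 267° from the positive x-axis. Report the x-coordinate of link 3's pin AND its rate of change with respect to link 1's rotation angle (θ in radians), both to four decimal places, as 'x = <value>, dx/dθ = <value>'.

geometry: r = 39 mm, L = 163 mm, e = 19 mm
crank pin P = (r cos θ, r sin θ) = (-2.041102, -38.946552)
h = r sin θ − e = -38.946552 − 19 = -57.946552
x = r cos θ + √(L² − h²) = -2.041102 + 152.352214 = 150.311112
dx/dθ = −r sin θ − h·r cos θ/√(L² − h²) (θ in radians; h = -57.946552) = 38.170227

x = 150.3111, dx/dθ = 38.1702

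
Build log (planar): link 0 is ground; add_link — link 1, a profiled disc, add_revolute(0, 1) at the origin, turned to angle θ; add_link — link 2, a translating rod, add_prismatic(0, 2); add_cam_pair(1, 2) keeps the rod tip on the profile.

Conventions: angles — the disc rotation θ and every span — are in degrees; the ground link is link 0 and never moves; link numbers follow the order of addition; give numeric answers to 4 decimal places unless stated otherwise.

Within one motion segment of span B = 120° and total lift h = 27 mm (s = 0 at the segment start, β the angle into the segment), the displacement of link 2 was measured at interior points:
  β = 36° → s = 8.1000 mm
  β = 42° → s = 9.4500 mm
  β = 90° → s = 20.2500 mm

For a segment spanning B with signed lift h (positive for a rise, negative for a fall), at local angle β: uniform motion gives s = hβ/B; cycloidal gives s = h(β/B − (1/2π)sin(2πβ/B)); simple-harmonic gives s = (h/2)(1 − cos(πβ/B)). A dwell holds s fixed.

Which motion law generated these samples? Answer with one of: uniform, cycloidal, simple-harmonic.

candidates at β/B = r: uniform s = h·r (linear in β); cycloidal s = h·(r − sin(2πr)/(2π)); simple-harmonic s = (h/2)(1 − cos(πr))
β=36°: printed 8.1000 | uniform 8.1000, cycloidal 4.0131, simple-harmonic 5.5649
β=42°: printed 9.4500 | uniform 9.4500, cycloidal 5.9735, simple-harmonic 7.3711
β=90°: printed 20.2500 | uniform 20.2500, cycloidal 24.5472, simple-harmonic 23.0459
only one law matches every sample → uniform

uniform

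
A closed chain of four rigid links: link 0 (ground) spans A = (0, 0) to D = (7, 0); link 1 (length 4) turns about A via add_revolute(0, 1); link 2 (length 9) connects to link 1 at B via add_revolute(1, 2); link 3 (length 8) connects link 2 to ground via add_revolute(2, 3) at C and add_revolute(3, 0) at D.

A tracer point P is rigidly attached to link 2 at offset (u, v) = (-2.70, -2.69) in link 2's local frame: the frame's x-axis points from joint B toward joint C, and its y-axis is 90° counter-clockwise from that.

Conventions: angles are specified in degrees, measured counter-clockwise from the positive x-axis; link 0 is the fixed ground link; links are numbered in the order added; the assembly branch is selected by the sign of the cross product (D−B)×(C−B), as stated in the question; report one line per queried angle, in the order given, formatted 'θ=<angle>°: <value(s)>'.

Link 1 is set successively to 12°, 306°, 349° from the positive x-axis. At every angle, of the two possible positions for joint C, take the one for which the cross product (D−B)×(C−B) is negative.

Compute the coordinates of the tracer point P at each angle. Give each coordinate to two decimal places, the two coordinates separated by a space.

A=(0,0), D=(7.00,0)
θ=12°: B = A + 4.00·(cos12°, sin12°) = (3.9126, 0.8316)
θ=12°: |BD| = 3.1975
θ=12°: circle(B,9.00) ∩ circle(D,8.00): a=4.2571, h=7.9295
θ=12°:   candidates: C₊=(10.0856,7.3810) cross=25.354; C₋=(5.9607,-7.9322) cross=-25.354
θ=12°:   branch - wants cross < 0 → take C=(5.9607,-7.9322) (cross=-25.354)
θ=12°: ex = (C−B)/|BC| = (0.2276,-0.9738); ey = (0.9738,0.2276)
θ=12°: P = B + -2.70·ex + -2.69·ey = (0.6787,2.8486)
θ=306°: B = A + 4.00·(cos306°, sin306°) = (2.3511, -3.2361)
θ=306°: |BD| = 5.6643
θ=306°: circle(B,9.00) ∩ circle(D,8.00): a=4.3328, h=7.8884
θ=306°:   candidates: C₊=(1.4004,5.7136) cross=44.682; C₋=(10.4139,-7.2350) cross=-44.682
θ=306°:   branch - wants cross < 0 → take C=(10.4139,-7.2350) (cross=-44.682)
θ=306°: ex = (C−B)/|BC| = (0.8959,-0.4443); ey = (0.4443,0.8959)
θ=306°: P = B + -2.70·ex + -2.69·ey = (-1.2629,-4.4463)
θ=349°: B = A + 4.00·(cos349°, sin349°) = (3.9265, -0.7632)
θ=349°: |BD| = 3.1668
θ=349°: circle(B,9.00) ∩ circle(D,8.00): a=4.2675, h=7.9239
θ=349°:   candidates: C₊=(6.1585,7.9556) cross=25.094; C₋=(9.9779,-7.4251) cross=-25.094
θ=349°:   branch - wants cross < 0 → take C=(9.9779,-7.4251) (cross=-25.094)
θ=349°: ex = (C−B)/|BC| = (0.6724,-0.7402); ey = (0.7402,0.6724)
θ=349°: P = B + -2.70·ex + -2.69·ey = (0.1199,-0.5734)

θ=12°: 0.68 2.85
θ=306°: -1.26 -4.45
θ=349°: 0.12 -0.57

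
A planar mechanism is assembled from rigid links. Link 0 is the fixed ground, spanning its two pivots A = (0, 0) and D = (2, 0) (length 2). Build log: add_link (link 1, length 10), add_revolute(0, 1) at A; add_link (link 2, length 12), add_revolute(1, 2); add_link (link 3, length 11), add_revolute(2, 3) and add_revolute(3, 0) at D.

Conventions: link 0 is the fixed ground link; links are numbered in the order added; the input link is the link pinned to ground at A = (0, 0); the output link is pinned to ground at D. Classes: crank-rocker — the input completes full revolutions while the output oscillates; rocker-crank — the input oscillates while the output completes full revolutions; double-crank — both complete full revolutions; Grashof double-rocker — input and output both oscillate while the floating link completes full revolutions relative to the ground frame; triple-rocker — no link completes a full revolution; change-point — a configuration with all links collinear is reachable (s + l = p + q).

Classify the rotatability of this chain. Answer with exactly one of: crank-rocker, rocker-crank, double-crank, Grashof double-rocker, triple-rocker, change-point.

lengths: ground=2, input=10, coupler=12, output=11
sorted: s=2 (shortest), l=12 (longest), p+q=21
s + l = 14 vs p + q = 21
s + l < p + q (Grashof) with shortest = ground link → double-crank

double-crank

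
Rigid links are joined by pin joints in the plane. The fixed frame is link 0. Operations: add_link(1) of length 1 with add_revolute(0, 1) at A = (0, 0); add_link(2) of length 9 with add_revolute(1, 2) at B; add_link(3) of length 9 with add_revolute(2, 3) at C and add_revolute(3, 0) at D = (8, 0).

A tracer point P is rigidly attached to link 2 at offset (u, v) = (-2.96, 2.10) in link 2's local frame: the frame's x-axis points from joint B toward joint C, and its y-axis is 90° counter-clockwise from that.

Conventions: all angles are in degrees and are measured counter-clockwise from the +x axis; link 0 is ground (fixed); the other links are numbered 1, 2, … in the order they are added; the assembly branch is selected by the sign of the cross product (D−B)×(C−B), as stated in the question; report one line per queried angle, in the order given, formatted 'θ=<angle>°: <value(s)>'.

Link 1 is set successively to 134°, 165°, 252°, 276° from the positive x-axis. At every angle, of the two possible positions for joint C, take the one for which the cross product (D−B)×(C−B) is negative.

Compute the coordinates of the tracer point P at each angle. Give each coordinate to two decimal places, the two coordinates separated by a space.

A=(0,0), D=(8.00,0)
θ=134°: B = A + 1.00·(cos134°, sin134°) = (-0.6947, 0.7193)
θ=134°: |BD| = 8.7244
θ=134°: circle(B,9.00) ∩ circle(D,9.00): a=4.3622, h=7.8722
θ=134°:   candidates: C₊=(4.3017,8.2051) cross=68.680; C₋=(3.0036,-7.4857) cross=-68.680
θ=134°:   branch - wants cross < 0 → take C=(3.0036,-7.4857) (cross=-68.680)
θ=134°: ex = (C−B)/|BC| = (0.4109,-0.9117); ey = (0.9117,0.4109)
θ=134°: P = B + -2.96·ex + 2.10·ey = (0.0035,4.2808)
θ=165°: B = A + 1.00·(cos165°, sin165°) = (-0.9659, 0.2588)
θ=165°: |BD| = 8.9697
θ=165°: circle(B,9.00) ∩ circle(D,9.00): a=4.4848, h=7.8030
θ=165°:   candidates: C₊=(3.7422,7.9291) cross=69.990; C₋=(3.2919,-7.6703) cross=-69.990
θ=165°:   branch - wants cross < 0 → take C=(3.2919,-7.6703) (cross=-69.990)
θ=165°: ex = (C−B)/|BC| = (0.4731,-0.8810); ey = (0.8810,0.4731)
θ=165°: P = B + -2.96·ex + 2.10·ey = (-0.5161,3.8601)
θ=252°: B = A + 1.00·(cos252°, sin252°) = (-0.3090, -0.9511)
θ=252°: |BD| = 8.3633
θ=252°: circle(B,9.00) ∩ circle(D,9.00): a=4.1816, h=7.9696
θ=252°:   candidates: C₊=(2.9392,7.4423) cross=66.652; C₋=(4.7518,-8.3934) cross=-66.652
θ=252°:   branch - wants cross < 0 → take C=(4.7518,-8.3934) (cross=-66.652)
θ=252°: ex = (C−B)/|BC| = (0.5623,-0.8269); ey = (0.8269,0.5623)
θ=252°: P = B + -2.96·ex + 2.10·ey = (-0.2369,2.6775)
θ=276°: B = A + 1.00·(cos276°, sin276°) = (0.1045, -0.9945)
θ=276°: |BD| = 7.9579
θ=276°: circle(B,9.00) ∩ circle(D,9.00): a=3.9789, h=8.0727
θ=276°:   candidates: C₊=(3.0434,7.5121) cross=64.241; C₋=(5.0611,-8.5066) cross=-64.241
θ=276°:   branch - wants cross < 0 → take C=(5.0611,-8.5066) (cross=-64.241)
θ=276°: ex = (C−B)/|BC| = (0.5507,-0.8347); ey = (0.8347,0.5507)
θ=276°: P = B + -2.96·ex + 2.10·ey = (0.2272,2.6327)

θ=134°: 0.00 4.28
θ=165°: -0.52 3.86
θ=252°: -0.24 2.68
θ=276°: 0.23 2.63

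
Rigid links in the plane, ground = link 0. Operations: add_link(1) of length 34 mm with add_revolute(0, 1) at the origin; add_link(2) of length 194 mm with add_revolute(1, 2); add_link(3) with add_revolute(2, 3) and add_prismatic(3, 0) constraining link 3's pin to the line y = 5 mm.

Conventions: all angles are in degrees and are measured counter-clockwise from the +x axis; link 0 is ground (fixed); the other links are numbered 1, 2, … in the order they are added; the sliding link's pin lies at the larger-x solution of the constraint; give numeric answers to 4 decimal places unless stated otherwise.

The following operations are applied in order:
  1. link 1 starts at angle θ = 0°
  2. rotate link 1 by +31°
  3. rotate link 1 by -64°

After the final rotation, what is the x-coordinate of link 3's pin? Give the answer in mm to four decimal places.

geometry: r = 34 mm, L = 194 mm, e = 5 mm; θ starts at 0°
rotate link 1 by +31°: θ ← 0° +31° = 31°
rotate link 1 by -64°: θ ← 31° -64° = -33°
crank pin P = (r cos θ, r sin θ) = (28.514799, -18.517727)
h = r sin θ − e = -18.517727 − 5 = -23.517727
x = r cos θ + √(L² − h²) = 28.514799 + 192.569251 = 221.084051

221.0841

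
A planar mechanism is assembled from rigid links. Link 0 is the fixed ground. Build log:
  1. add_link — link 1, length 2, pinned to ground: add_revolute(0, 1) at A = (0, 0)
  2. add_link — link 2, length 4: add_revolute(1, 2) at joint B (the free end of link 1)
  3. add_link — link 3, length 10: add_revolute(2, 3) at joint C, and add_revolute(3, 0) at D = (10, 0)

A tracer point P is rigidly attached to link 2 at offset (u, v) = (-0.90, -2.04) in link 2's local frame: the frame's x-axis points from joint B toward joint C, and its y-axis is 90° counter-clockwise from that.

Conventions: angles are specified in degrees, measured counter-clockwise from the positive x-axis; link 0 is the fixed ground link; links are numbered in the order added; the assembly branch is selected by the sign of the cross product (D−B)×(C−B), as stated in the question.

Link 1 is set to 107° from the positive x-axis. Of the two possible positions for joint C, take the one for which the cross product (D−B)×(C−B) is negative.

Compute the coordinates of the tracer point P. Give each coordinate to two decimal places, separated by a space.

A=(0,0), D=(10.00,0)
B = A + 2.00·(cos107°, sin107°) = (-0.5847, 1.9126)
|BD| = 10.7562
circle(B,4.00) ∩ circle(D,10.00): a=1.4733, h=3.7188
  candidates: C₊=(1.5264,5.3101) cross=40.000; C₋=(0.2039,-2.0089) cross=-40.000
  branch - wants cross < 0 → take C=(0.2039,-2.0089) (cross=-40.000)
ex = (C−B)/|BC| = (0.1972,-0.9804); ey = (0.9804,0.1972)
P = B + -0.90·ex + -2.04·ey = (-2.7621,2.3928)

-2.76 2.39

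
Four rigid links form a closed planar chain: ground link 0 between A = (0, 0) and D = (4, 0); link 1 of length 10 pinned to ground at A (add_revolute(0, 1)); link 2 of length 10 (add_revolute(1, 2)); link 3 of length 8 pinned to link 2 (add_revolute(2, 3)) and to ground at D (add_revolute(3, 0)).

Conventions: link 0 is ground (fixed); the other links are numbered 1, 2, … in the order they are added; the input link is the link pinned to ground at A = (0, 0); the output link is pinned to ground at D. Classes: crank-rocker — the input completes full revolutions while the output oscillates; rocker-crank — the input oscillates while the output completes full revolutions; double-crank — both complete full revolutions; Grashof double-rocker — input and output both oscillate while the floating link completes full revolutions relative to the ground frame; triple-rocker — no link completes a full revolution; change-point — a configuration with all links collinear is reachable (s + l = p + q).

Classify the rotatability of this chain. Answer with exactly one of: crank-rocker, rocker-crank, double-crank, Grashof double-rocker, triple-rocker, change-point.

lengths: ground=4, input=10, coupler=10, output=8
sorted: s=4 (shortest), l=10 (longest), p+q=18
s + l = 14 vs p + q = 18
s + l < p + q (Grashof) with shortest = ground link → double-crank

double-crank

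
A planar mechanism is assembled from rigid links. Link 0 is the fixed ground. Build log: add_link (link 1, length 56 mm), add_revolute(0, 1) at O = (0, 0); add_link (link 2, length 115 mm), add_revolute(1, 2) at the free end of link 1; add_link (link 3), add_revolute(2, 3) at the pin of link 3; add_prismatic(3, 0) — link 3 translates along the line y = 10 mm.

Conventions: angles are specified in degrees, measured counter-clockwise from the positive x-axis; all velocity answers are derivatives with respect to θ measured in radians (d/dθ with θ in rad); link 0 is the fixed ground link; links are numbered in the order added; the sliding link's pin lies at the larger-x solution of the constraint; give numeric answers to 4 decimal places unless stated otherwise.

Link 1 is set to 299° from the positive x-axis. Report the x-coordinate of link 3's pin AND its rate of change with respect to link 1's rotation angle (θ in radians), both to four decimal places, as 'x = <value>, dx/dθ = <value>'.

geometry: r = 56 mm, L = 115 mm, e = 10 mm
crank pin P = (r cos θ, r sin θ) = (27.149339, -48.978704)
h = r sin θ − e = -48.978704 − 10 = -58.978704
x = r cos θ + √(L² − h²) = 27.149339 + 98.724427 = 125.873766
dx/dθ = −r sin θ − h·r cos θ/√(L² − h²) (θ in radians; h = -58.978704) = 65.197920

x = 125.8738, dx/dθ = 65.1979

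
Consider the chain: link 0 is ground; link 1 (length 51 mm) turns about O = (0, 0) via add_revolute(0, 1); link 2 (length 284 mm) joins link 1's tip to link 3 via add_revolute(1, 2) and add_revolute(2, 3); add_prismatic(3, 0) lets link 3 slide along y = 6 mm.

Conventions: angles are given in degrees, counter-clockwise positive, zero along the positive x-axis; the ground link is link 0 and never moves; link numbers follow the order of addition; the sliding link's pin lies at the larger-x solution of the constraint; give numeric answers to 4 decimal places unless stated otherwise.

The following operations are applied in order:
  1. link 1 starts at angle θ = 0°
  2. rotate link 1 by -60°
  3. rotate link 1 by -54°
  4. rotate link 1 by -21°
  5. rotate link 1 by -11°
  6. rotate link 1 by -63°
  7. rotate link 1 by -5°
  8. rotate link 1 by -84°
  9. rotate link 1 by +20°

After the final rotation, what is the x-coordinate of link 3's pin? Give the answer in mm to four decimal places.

geometry: r = 51 mm, L = 284 mm, e = 6 mm; θ starts at 0°
rotate link 1 by -60°: θ ← 0° -60° = -60°
rotate link 1 by -54°: θ ← -60° -54° = -114°
rotate link 1 by -21°: θ ← -114° -21° = -135°
rotate link 1 by -11°: θ ← -135° -11° = -146°
rotate link 1 by -63°: θ ← -146° -63° = -209°
rotate link 1 by -5°: θ ← -209° -5° = -214°
rotate link 1 by -84°: θ ← -214° -84° = -298°
rotate link 1 by +20°: θ ← -298° +20° = -278°
crank pin P = (r cos θ, r sin θ) = (7.097828, 50.503672)
h = r sin θ − e = 50.503672 − 6 = 44.503672
x = r cos θ + √(L² − h²) = 7.097828 + 280.491396 = 287.589224

287.5892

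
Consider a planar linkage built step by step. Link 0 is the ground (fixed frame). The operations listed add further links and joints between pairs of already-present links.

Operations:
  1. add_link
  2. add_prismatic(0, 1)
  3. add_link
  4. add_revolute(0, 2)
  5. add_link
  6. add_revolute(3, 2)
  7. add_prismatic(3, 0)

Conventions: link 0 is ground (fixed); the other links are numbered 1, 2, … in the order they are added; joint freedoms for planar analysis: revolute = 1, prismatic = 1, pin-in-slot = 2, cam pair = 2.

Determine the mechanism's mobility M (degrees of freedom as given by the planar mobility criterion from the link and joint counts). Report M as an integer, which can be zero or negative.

ground; <1,0,0>
#1 <2,0,0>
P:0↔1 J1 <2,1,0>
#2 <3,1,0>
R:0↔2 J1 <3,2,0>
#3 <4,2,0>
R:3↔2 J1 <4,3,0>
P:3↔0 J1 <4,4,0>
3×3 − 2×4 − 1×0 = 1

M = 1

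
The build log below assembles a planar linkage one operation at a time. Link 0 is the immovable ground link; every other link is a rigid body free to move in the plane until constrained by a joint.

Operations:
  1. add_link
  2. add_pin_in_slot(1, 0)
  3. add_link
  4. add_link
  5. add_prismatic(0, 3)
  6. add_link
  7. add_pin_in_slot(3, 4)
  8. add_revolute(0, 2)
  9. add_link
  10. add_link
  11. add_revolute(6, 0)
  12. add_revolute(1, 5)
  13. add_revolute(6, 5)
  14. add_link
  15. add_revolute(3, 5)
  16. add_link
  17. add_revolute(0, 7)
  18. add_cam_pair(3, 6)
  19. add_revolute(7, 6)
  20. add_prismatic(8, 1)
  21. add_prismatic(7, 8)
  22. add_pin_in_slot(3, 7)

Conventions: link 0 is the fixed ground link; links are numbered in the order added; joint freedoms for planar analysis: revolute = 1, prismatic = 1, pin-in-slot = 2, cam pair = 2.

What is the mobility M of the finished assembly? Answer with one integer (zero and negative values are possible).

(L,J1,J2)=(1,0,0); link0 fixed
link1: (2,0,0)
PS 1-0 [J2]: (2,0,1)
link2: (3,0,1)
link3: (4,0,1)
P 0-3 [J1]: (4,1,1)
link4: (5,1,1)
PS 3-4 [J2]: (5,1,2)
R 0-2 [J1]: (5,2,2)
link5: (6,2,2)
link6: (7,2,2)
R 6-0 [J1]: (7,3,2)
R 1-5 [J1]: (7,4,2)
R 6-5 [J1]: (7,5,2)
link7: (8,5,2)
R 3-5 [J1]: (8,6,2)
link8: (9,6,2)
R 0-7 [J1]: (9,7,2)
C 3-6 [J2]: (9,7,3)
R 7-6 [J1]: (9,8,3)
P 8-1 [J1]: (9,9,3)
P 7-8 [J1]: (9,10,3)
PS 3-7 [J2]: (9,10,4)
Grübler: 3·8 − 2·10 − 4 = 0

M = 0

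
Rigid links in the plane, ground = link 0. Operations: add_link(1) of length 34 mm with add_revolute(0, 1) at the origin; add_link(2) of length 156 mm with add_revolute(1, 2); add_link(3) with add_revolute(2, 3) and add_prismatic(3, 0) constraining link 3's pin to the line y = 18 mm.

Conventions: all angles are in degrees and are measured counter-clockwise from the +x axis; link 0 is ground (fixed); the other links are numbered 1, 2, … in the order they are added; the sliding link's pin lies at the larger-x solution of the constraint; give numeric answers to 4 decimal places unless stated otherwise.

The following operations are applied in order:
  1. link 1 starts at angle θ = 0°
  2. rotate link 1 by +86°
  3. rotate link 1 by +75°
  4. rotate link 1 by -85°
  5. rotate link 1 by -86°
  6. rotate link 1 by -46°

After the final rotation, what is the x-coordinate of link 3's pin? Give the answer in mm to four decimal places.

geometry: r = 34 mm, L = 156 mm, e = 18 mm; θ starts at 0°
rotate link 1 by +86°: θ ← 0° +86° = 86°
rotate link 1 by +75°: θ ← 86° +75° = 161°
rotate link 1 by -85°: θ ← 161° -85° = 76°
rotate link 1 by -86°: θ ← 76° -86° = -10°
rotate link 1 by -46°: θ ← -10° -46° = -56°
crank pin P = (r cos θ, r sin θ) = (19.012559, -28.187277)
h = r sin θ − e = -28.187277 − 18 = -46.187277
x = r cos θ + √(L² − h²) = 19.012559 + 149.005823 = 168.018382

168.0184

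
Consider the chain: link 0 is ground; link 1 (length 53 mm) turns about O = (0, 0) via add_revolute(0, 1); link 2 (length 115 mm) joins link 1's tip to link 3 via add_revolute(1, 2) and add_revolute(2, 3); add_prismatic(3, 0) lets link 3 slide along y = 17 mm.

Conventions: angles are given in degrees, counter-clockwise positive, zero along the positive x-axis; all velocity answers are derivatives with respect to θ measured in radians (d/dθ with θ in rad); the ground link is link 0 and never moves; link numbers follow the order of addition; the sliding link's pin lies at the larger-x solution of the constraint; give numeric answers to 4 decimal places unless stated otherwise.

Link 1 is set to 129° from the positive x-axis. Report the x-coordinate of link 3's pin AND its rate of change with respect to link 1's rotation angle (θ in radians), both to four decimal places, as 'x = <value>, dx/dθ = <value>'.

geometry: r = 53 mm, L = 115 mm, e = 17 mm
crank pin P = (r cos θ, r sin θ) = (-33.353981, 41.188736)
h = r sin θ − e = 41.188736 − 17 = 24.188736
x = r cos θ + √(L² − h²) = -33.353981 + 112.427332 = 79.073352
dx/dθ = −r sin θ − h·r cos θ/√(L² − h²) (θ in radians; h = 24.188736) = -34.012628

x = 79.0734, dx/dθ = -34.0126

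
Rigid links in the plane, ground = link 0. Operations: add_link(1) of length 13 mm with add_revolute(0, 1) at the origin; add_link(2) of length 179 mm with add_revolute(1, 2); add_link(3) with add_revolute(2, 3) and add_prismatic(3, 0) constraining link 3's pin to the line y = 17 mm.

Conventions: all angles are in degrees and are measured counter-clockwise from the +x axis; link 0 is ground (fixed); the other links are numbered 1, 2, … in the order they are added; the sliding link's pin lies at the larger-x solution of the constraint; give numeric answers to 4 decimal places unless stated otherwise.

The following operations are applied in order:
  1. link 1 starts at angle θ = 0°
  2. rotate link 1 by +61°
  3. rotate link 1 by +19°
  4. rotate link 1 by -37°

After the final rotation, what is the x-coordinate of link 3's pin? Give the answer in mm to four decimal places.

geometry: r = 13 mm, L = 179 mm, e = 17 mm; θ starts at 0°
rotate link 1 by +61°: θ ← 0° +61° = 61°
rotate link 1 by +19°: θ ← 61° +19° = 80°
rotate link 1 by -37°: θ ← 80° -37° = 43°
crank pin P = (r cos θ, r sin θ) = (9.507598, 8.865979)
h = r sin θ − e = 8.865979 − 17 = -8.134021
x = r cos θ + √(L² − h²) = 9.507598 + 178.815094 = 188.322692

188.3227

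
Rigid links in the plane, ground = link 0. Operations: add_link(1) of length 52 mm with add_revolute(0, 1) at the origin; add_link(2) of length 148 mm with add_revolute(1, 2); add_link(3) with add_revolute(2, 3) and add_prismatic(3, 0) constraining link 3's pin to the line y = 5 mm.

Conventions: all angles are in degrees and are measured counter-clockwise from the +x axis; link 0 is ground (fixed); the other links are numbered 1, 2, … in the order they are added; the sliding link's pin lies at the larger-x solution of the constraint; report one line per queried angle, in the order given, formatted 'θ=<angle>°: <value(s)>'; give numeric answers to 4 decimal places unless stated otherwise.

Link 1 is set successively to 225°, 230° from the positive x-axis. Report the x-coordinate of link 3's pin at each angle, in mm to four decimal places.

geometry: r = 52 mm, L = 148 mm, e = 5 mm
θ=225°: crank pin P = (r cos θ, r sin θ) = (-36.769553, -36.769553)
θ=225°: h = r sin θ − e = -36.769553 − 5 = -41.769553
θ=225°: x = r cos θ + √(L² − h²) = -36.769553 + 141.983465 = 105.213913
θ=230°: crank pin P = (r cos θ, r sin θ) = (-33.424956, -39.834311)
θ=230°: h = r sin θ − e = -39.834311 − 5 = -44.834311
θ=230°: x = r cos θ + √(L² − h²) = -33.424956 + 141.045683 = 107.620727

θ=225°: 105.2139
θ=230°: 107.6207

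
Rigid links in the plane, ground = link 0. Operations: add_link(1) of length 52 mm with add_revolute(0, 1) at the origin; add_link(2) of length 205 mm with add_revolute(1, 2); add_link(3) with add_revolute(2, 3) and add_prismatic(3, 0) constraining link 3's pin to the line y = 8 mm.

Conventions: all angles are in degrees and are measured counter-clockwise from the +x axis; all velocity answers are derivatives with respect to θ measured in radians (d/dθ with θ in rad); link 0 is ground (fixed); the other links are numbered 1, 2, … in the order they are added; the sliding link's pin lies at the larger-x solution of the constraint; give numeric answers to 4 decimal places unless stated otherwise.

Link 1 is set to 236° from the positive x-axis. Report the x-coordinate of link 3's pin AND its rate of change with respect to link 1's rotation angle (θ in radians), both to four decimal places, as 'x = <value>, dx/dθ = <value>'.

geometry: r = 52 mm, L = 205 mm, e = 8 mm
crank pin P = (r cos θ, r sin θ) = (-29.078031, -43.109954)
h = r sin θ − e = -43.109954 − 8 = -51.109954
x = r cos θ + √(L² − h²) = -29.078031 + 198.526504 = 169.448473
dx/dθ = −r sin θ − h·r cos θ/√(L² − h²) (θ in radians; h = -51.109954) = 35.623916

x = 169.4485, dx/dθ = 35.6239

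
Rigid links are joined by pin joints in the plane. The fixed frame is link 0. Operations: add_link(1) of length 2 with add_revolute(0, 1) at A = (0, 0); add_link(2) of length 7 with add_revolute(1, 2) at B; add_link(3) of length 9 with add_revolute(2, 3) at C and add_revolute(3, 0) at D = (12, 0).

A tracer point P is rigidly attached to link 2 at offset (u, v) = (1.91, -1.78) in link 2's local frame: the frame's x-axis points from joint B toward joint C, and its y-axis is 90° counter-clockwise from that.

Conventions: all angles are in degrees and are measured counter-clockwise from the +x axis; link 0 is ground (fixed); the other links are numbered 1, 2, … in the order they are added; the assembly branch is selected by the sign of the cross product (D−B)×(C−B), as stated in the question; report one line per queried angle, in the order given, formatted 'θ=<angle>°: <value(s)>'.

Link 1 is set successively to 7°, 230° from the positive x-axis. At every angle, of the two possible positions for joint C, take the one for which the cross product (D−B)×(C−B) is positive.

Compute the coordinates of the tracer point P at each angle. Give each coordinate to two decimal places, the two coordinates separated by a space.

A=(0,0), D=(12.00,0)
θ=7°: B = A + 2.00·(cos7°, sin7°) = (1.9851, 0.2437)
θ=7°: |BD| = 10.0179
θ=7°: circle(B,7.00) ∩ circle(D,9.00): a=3.4118, h=6.1123
θ=7°:   candidates: C₊=(5.5446,6.2712) cross=61.232; C₋=(5.2472,-5.9497) cross=-61.232
θ=7°:   branch + wants cross > 0 → take C=(5.5446,6.2712) (cross=61.232)
θ=7°: ex = (C−B)/|BC| = (0.5085,0.8611); ey = (-0.8611,0.5085)
θ=7°: P = B + 1.91·ex + -1.78·ey = (4.4890,0.9832)
θ=230°: B = A + 2.00·(cos230°, sin230°) = (-1.2856, -1.5321)
θ=230°: |BD| = 13.3736
θ=230°: circle(B,7.00) ∩ circle(D,9.00): a=5.4904, h=4.3423
θ=230°:   candidates: C₊=(3.6713,3.4106) cross=58.072; C₋=(4.6662,-5.2168) cross=-58.072
θ=230°:   branch + wants cross > 0 → take C=(3.6713,3.4106) (cross=58.072)
θ=230°: ex = (C−B)/|BC| = (0.7081,0.7061); ey = (-0.7061,0.7081)
θ=230°: P = B + 1.91·ex + -1.78·ey = (1.3238,-1.4439)

θ=7°: 4.49 0.98
θ=230°: 1.32 -1.44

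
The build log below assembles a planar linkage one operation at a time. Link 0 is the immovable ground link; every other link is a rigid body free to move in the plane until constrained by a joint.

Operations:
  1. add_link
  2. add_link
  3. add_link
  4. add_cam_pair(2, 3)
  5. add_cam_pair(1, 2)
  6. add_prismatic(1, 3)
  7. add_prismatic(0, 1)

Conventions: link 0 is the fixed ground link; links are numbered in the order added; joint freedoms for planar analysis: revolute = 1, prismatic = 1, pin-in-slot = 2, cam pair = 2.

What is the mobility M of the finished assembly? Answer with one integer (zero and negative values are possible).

(L,J1,J2)=(1,0,0); link0 fixed
link1: (2,0,0)
link2: (3,0,0)
link3: (4,0,0)
C 2-3 [J2]: (4,0,1)
C 1-2 [J2]: (4,0,2)
P 1-3 [J1]: (4,1,2)
P 0-1 [J1]: (4,2,2)
Grübler: 3·3 − 2·2 − 2 = 3

M = 3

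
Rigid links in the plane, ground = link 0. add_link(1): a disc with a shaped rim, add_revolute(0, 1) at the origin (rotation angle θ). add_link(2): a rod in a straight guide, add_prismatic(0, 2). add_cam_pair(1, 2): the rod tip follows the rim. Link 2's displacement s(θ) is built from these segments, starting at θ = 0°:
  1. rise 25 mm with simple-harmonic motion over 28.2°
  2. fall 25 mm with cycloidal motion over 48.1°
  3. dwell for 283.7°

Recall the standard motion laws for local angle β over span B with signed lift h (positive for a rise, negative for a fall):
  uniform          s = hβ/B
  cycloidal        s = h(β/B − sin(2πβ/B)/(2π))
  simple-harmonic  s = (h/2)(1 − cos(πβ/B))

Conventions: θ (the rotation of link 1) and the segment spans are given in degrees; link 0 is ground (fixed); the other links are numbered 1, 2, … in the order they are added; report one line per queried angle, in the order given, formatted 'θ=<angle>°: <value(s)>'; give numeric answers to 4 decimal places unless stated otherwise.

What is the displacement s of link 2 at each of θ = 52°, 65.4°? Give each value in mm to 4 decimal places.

segment 1 (0° to 28.2°, simple-harmonic, h = 25) is passed completely: s = 0.0000 + (25) = 25.0000
θ = 52° falls in segment 2 (28.2° to 76.3°, cycloidal, h = -25): β = 52 − 28.2 = 23.8°, B = 48.1°; Δs = -25·(0.4948 − sin(2π·0.4948)/(2π)) = -12.2401; s = 25.0000 − 12.2401 = 12.7599
θ = 65.4° falls in segment 2 (28.2° to 76.3°, cycloidal, h = -25): β = 65.4 − 28.2 = 37.2°, B = 48.1°; Δs = -25·(0.7734 − sin(2π·0.7734)/(2π)) = -23.2707; s = 25.0000 − 23.2707 = 1.7293

θ=52°: 12.7599
θ=65.4°: 1.7293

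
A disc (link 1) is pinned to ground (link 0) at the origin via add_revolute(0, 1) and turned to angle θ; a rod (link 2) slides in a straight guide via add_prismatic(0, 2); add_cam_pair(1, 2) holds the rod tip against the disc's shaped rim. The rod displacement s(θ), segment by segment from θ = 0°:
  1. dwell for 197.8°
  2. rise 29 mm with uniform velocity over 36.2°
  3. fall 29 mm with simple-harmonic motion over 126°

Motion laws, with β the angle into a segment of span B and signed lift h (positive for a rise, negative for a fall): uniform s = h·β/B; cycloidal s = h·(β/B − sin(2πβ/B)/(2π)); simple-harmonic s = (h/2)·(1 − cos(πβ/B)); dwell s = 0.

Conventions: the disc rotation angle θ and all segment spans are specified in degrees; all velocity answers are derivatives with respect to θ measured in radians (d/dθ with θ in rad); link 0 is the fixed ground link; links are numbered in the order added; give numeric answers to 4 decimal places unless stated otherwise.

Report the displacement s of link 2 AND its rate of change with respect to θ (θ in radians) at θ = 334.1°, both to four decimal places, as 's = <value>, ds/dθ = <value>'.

segment 1 (0° to 197.8°, dwell): s unchanged at 0.0000
segment 2 (197.8° to 234°, uniform, h = 29) is passed completely: s = 0.0000 + (29) = 29.0000
θ = 334.1° falls in segment 3 (234° to 360°, simple-harmonic, h = -29): β = 334.1 − 234 = 100.1°, B = 126°; Δs = -29/2·(1 − cos(π·0.7944)) = -26.0802; s = 29.0000 − 26.0802 = 2.9198
velocity in seg [234°–360°] (simple-harmonic), θ in radians: β = 100.1° = 1.7471 rad, B = 126° = 2.1991 rad; ds/dθ = (πh/(2B)) sin(πβ/B) = (π·(-29)/(2·2.1991)) sin(π·0.7944) = -12.466168 mm/rad

s = 2.9198, ds/dθ = -12.4662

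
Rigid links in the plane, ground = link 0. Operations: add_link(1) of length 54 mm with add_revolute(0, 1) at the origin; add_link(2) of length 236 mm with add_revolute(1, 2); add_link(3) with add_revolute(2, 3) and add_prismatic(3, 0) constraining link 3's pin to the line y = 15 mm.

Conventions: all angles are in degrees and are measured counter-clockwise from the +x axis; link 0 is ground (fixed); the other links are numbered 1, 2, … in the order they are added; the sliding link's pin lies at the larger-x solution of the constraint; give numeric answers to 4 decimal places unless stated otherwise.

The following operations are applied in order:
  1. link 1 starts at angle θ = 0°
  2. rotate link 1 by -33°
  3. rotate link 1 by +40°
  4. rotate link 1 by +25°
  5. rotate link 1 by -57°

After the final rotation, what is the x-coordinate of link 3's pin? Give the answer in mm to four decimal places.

geometry: r = 54 mm, L = 236 mm, e = 15 mm; θ starts at 0°
rotate link 1 by -33°: θ ← 0° -33° = -33°
rotate link 1 by +40°: θ ← -33° +40° = 7°
rotate link 1 by +25°: θ ← 7° +25° = 32°
rotate link 1 by -57°: θ ← 32° -57° = -25°
crank pin P = (r cos θ, r sin θ) = (48.940620, -22.821386)
h = r sin θ − e = -22.821386 − 15 = -37.821386
x = r cos θ + √(L² − h²) = 48.940620 + 232.949657 = 281.890278

281.8903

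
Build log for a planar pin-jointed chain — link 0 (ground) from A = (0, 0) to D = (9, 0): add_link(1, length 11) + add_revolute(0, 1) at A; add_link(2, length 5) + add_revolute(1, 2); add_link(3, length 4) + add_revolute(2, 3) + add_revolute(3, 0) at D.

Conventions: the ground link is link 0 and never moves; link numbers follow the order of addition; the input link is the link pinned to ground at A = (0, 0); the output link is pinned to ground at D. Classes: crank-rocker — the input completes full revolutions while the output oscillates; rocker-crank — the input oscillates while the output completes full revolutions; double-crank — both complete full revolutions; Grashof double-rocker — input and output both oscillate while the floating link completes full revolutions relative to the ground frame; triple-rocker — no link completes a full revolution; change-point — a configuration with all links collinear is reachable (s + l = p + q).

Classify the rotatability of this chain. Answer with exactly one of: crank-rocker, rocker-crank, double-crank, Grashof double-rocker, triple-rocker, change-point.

lengths: ground=9, input=11, coupler=5, output=4
sorted: s=4 (shortest), l=11 (longest), p+q=14
s + l = 15 vs p + q = 14
s + l > p + q → non-Grashof → no link fully rotates → triple-rocker

triple-rocker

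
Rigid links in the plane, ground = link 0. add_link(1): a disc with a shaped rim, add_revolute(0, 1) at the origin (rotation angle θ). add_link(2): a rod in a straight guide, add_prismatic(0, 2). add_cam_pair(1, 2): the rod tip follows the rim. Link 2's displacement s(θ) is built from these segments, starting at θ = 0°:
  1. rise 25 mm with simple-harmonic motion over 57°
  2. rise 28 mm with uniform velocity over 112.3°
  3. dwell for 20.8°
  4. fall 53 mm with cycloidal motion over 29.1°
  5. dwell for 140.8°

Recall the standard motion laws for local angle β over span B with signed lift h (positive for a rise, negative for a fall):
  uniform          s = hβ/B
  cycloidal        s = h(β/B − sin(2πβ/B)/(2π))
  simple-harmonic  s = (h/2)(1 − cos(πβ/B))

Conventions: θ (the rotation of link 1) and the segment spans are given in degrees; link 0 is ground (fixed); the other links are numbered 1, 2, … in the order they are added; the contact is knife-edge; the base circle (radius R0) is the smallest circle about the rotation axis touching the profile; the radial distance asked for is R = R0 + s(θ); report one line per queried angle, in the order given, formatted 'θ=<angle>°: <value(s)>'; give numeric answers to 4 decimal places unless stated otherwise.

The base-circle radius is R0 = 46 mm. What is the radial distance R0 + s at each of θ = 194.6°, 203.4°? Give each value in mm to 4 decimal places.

segment 1 (0° to 57°, simple-harmonic, h = 25) is passed completely: s = 0.0000 + (25) = 25.0000
segment 2 (57° to 169.3°, uniform, h = 28) is passed completely: s = 25.0000 + (28) = 53.0000
segment 3 (169.3° to 190.1°, dwell): s unchanged at 53.0000
θ = 194.6° falls in segment 4 (190.1° to 219.2°, cycloidal, h = -53): β = 194.6 − 190.1 = 4.5°, B = 29.1°; Δs = -53·(0.1546 − sin(2π·0.1546)/(2π)) = -1.2300; s = 53.0000 − 1.2300 = 51.7700
θ = 203.4° falls in segment 4 (190.1° to 219.2°, cycloidal, h = -53): β = 203.4 − 190.1 = 13.3°, B = 29.1°; Δs = -53·(0.4570 − sin(2π·0.4570)/(2π)) = -21.9743; s = 53.0000 − 21.9743 = 31.0257
θ=194.6°: R = R0 + s = 46 + 51.7700 = 97.7700
θ=203.4°: R = R0 + s = 46 + 31.0257 = 77.0257

θ=194.6°: 97.7700
θ=203.4°: 77.0257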